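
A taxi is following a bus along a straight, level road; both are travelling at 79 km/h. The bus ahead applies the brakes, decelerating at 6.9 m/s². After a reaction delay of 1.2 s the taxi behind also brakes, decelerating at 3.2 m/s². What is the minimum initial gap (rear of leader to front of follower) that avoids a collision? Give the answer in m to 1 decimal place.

79 km/h ÷ 3.6 = 21.9444 m/s.
Leader travels v²/(2a_L) = 481.557 / 13.800 = 34.895 m before stopping.
Follower covers v·t_r = 21.9444 × 1.2 = 26.333 m while reacting, then v²/(2a_F) = 481.557 / 6.400 = 75.243 m while braking, for a total of 26.333 + 75.243 = 101.576 m.
Since a_F ≤ a_L and the follower starts braking later, the follower is never slower than the leader, so the closest approach is when both have stopped.
Minimum gap = 101.576 − 34.895 = 66.681 m.

Minimum gap ≈ 66.7 m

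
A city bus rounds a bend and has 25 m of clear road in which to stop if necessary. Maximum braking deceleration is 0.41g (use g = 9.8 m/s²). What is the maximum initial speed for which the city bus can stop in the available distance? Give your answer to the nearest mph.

a = 0.41 × 9.8 = 4.018 m/s².
v²/(2a) = d ⇒ v = √(2 × 4.018 × 25) = √200.90 = 14.1739 m/s.
14.1739 m/s ÷ 0.44704 = 31.706 mph.

Maximum speed ≈ 32 mph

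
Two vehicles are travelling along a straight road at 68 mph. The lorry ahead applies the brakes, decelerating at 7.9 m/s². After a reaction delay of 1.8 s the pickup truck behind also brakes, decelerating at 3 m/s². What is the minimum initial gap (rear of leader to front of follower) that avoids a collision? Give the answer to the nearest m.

Minimum gap ≈ 150 m

68 mph × 0.44704 = 30.3987 m/s.
Leader travels v²/(2a_L) = 924.081 / 15.800 = 58.486 m before stopping.
Follower covers v·t_r = 30.3987 × 1.8 = 54.718 m while reacting, then v²/(2a_F) = 924.081 / 6.000 = 154.013 m while braking, for a total of 54.718 + 154.013 = 208.731 m.
Since a_F ≤ a_L and the follower starts braking later, the follower is never slower than the leader, so the closest approach is when both have stopped.
Minimum gap = 208.731 − 58.486 = 150.245 m.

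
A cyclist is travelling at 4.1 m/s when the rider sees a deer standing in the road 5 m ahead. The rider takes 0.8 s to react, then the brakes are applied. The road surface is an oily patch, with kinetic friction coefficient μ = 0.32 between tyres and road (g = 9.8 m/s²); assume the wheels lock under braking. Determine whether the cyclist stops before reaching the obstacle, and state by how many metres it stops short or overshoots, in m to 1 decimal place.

a = μg = 0.32 × 9.8 = 3.136 m/s².
Reaction distance = 4.1000 × 0.8 = 3.280 m.
Braking distance = v²/(2a) = 16.810 / 6.272 = 2.680 m.
Total stopping distance = 3.280 + 2.680 = 5.960 m, vs 5 m available — it cannot stop in time and overshoots by 5.960 − 5 = 0.960 m.

No — it overshoots by 1.0 m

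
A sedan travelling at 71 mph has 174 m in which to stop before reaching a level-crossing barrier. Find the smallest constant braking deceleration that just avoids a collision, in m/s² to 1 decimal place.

Required deceleration ≈ 2.9 m/s²

71 mph × 0.44704 = 31.7398 m/s.
v² = 2a·d ⇒ a = v²/(2d) = 31.7398² / (2 × 174.000) = 1007.415 / 348.000 = 2.8949 m/s².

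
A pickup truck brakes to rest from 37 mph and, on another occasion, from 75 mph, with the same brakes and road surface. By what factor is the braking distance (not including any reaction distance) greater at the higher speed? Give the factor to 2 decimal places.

Factor ≈ 4.11

Braking distance d = v²/(2a), so with a fixed, d ∝ v².
Factor = (75/37)² = 2.0270² = 4.1087.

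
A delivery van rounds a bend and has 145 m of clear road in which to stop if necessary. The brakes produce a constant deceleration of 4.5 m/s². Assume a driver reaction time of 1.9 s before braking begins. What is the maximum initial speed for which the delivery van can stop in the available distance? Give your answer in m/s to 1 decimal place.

Maximum speed ≈ 28.6 m/s

Stopping distance: v·t_r + v²/(2a) = 145 with t_r = 1.9 s and a = 4.500 m/s².
So v² + 17.100 v − 1305.00 = 0.
Positive root: v = −a·t_r + √((a·t_r)² + 2a·d) = −8.550 + √(73.103 + 1305.00) = 28.5728 m/s.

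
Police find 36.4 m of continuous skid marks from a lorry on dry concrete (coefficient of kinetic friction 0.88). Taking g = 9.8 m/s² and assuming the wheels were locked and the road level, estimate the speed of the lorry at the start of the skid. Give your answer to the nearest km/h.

Deceleration a = μg = 0.88 × 9.8 = 8.624 m/s².
v = √(2a·d) = √(2 × 8.624 × 36.4) = √627.827 = 25.0565 m/s.
= 25.0565 × 3.6 = 90.203 km/h.

Initial speed ≈ 90 km/h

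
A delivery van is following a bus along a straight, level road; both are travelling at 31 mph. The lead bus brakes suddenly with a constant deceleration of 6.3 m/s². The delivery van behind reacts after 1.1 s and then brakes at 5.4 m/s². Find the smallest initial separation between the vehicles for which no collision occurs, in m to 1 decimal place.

Minimum gap ≈ 17.8 m

31 mph × 0.44704 = 13.8582 m/s.
Leader travels v²/(2a_L) = 192.050 / 12.600 = 15.242 m before stopping.
Follower covers v·t_r = 13.8582 × 1.1 = 15.244 m while reacting, then v²/(2a_F) = 192.050 / 10.800 = 17.782 m while braking, for a total of 15.244 + 17.782 = 33.026 m.
Since a_F ≤ a_L and the follower starts braking later, the follower is never slower than the leader, so the closest approach is when both have stopped.
Minimum gap = 33.026 − 15.242 = 17.784 m.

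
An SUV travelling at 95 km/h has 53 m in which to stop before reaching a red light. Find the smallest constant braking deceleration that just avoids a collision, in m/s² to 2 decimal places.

95 km/h ÷ 3.6 = 26.3889 m/s.
v² = 2a·d ⇒ a = v²/(2d) = 26.3889² / (2 × 53.000) = 696.374 / 106.000 = 6.5696 m/s².

Required deceleration ≈ 6.57 m/s²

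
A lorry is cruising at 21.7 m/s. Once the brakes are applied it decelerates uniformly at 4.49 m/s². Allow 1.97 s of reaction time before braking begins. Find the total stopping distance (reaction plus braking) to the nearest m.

Reaction distance = v·t_r = 21.7000 × 1.97 = 42.749 m.
Braking distance = v²/(2a) = 21.7000² / (2 × 4.490) = 470.890 / 8.980 = 52.438 m.
Total = 42.749 + 52.438 = 95.187 m.

Total stopping distance ≈ 95 m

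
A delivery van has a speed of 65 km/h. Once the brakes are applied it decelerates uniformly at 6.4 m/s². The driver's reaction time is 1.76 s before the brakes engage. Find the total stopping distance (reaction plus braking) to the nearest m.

65 km/h ÷ 3.6 = 18.0556 m/s.
Reaction distance = v·t_r = 18.0556 × 1.76 = 31.778 m.
Braking distance = v²/(2a) = 18.0556² / (2 × 6.400) = 326.005 / 12.800 = 25.469 m.
Total = 31.778 + 25.469 = 57.247 m.

Total stopping distance ≈ 57 m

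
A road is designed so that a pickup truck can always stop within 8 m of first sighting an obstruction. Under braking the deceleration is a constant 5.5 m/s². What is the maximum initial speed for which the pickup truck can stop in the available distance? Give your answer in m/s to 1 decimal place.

v²/(2a) = d ⇒ v = √(2 × 5.500 × 8) = √88.00 = 9.3808 m/s.

Maximum speed ≈ 9.4 m/s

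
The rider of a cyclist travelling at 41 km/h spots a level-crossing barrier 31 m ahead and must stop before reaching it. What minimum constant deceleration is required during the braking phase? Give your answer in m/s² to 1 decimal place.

41 km/h ÷ 3.6 = 11.3889 m/s.
v² = 2a·d ⇒ a = v²/(2d) = 11.3889² / (2 × 31.000) = 129.707 / 62.000 = 2.0920 m/s².

Required deceleration ≈ 2.1 m/s²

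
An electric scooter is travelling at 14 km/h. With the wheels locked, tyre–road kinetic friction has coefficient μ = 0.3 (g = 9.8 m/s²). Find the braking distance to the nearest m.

14 km/h ÷ 3.6 = 3.8889 m/s.
a = μg = 0.3 × 9.8 = 2.940 m/s².
Braking distance = v²/(2a) = 3.8889² / (2 × 2.940) = 15.124 / 5.880 = 2.572 m.

Braking distance ≈ 3 m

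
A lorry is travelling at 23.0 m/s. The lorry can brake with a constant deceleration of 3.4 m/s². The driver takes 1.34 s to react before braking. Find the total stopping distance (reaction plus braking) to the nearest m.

Reaction distance = v·t_r = 23.0000 × 1.34 = 30.820 m.
Braking distance = v²/(2a) = 23.0000² / (2 × 3.400) = 529.000 / 6.800 = 77.794 m.
Total = 30.820 + 77.794 = 108.614 m.

Total stopping distance ≈ 109 m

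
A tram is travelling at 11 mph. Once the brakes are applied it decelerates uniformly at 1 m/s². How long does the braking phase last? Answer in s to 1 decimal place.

Braking time ≈ 4.9 s

11 mph × 0.44704 = 4.9174 m/s.
Braking time = v/a = 4.9174 / 1.000 = 4.917 s.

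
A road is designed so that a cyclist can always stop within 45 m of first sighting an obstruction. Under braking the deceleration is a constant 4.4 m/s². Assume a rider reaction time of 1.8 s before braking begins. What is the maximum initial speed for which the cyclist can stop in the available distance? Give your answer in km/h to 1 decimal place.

Stopping distance: v·t_r + v²/(2a) = 45 with t_r = 1.8 s and a = 4.400 m/s².
So v² + 15.840 v − 396.00 = 0.
Positive root: v = −a·t_r + √((a·t_r)² + 2a·d) = −7.920 + √(62.726 + 396.00) = 13.4979 m/s.
13.4979 m/s × 3.6 = 48.592 km/h.

Maximum speed ≈ 48.6 km/h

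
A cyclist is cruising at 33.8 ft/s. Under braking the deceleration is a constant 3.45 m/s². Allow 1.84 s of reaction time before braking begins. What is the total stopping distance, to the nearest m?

33.8 ft/s × 0.3048 = 10.3022 m/s.
Reaction distance = v·t_r = 10.3022 × 1.84 = 18.956 m.
Braking distance = v²/(2a) = 10.3022² / (2 × 3.450) = 106.135 / 6.900 = 15.382 m.
Total = 18.956 + 15.382 = 34.338 m.

Total stopping distance ≈ 34 m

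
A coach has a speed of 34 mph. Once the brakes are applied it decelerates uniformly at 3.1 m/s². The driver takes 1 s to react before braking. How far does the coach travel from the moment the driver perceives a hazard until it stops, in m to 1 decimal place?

Total stopping distance ≈ 52.5 m

34 mph × 0.44704 = 15.1994 m/s.
Reaction distance = v·t_r = 15.1994 × 1 = 15.199 m.
Braking distance = v²/(2a) = 15.1994² / (2 × 3.100) = 231.022 / 6.200 = 37.262 m.
Total = 15.199 + 37.262 = 52.461 m.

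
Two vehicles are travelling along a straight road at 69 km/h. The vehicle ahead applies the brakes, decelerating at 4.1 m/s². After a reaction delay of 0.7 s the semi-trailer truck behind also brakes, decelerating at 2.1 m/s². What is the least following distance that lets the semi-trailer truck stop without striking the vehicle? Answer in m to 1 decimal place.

Minimum gap ≈ 56.1 m

69 km/h ÷ 3.6 = 19.1667 m/s.
Leader travels v²/(2a_L) = 367.362 / 8.200 = 44.800 m before stopping.
Follower covers v·t_r = 19.1667 × 0.7 = 13.417 m while reacting, then v²/(2a_F) = 367.362 / 4.200 = 87.467 m while braking, for a total of 13.417 + 87.467 = 100.884 m.
Since a_F ≤ a_L and the follower starts braking later, the follower is never slower than the leader, so the closest approach is when both have stopped.
Minimum gap = 100.884 − 44.800 = 56.084 m.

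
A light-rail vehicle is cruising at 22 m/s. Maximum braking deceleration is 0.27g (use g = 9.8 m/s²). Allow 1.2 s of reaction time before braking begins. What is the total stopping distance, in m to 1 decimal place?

a = 0.27 × 9.8 = 2.646 m/s².
Reaction distance = v·t_r = 22.0000 × 1.2 = 26.400 m.
Braking distance = v²/(2a) = 22.0000² / (2 × 2.646) = 484.000 / 5.292 = 91.459 m.
Total = 26.400 + 91.459 = 117.859 m.

Total stopping distance ≈ 117.9 m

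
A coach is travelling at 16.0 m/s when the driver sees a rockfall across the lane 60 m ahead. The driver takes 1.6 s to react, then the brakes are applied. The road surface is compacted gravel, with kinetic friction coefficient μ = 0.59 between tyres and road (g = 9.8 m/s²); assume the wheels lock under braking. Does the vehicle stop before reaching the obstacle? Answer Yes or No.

a = μg = 0.59 × 9.8 = 5.782 m/s².
Reaction distance = 16.0000 × 1.6 = 25.600 m.
Braking distance = v²/(2a) = 256.000 / 11.564 = 22.138 m.
Total stopping distance = 25.600 + 22.138 = 47.738 m, vs 60 m available — it stops with 60 − 47.738 = 12.262 m to spare.

Yes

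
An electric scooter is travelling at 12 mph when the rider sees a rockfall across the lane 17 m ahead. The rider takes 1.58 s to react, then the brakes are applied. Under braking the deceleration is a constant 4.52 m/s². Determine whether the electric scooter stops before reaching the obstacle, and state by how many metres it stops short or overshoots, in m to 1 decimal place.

Yes — it stops 5.3 m short of the obstacle

12 mph × 0.44704 = 5.3645 m/s.
Reaction distance = 5.3645 × 1.58 = 8.476 m.
Braking distance = v²/(2a) = 28.778 / 9.040 = 3.183 m.
Total stopping distance = 8.476 + 3.183 = 11.659 m, vs 17 m available — it stops with 17 − 11.659 = 5.341 m to spare.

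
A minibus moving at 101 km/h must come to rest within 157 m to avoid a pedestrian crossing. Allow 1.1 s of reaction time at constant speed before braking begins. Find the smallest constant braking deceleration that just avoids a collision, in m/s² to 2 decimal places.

Required deceleration ≈ 3.12 m/s²

101 km/h ÷ 3.6 = 28.0556 m/s.
Distance covered during reaction = 28.0556 × 1.1 = 30.861 m.
Distance available for braking: 157 − 30.861 = 126.139 m.
v² = 2a·d ⇒ a = v²/(2d) = 28.0556² / (2 × 126.139) = 787.117 / 252.278 = 3.1200 m/s².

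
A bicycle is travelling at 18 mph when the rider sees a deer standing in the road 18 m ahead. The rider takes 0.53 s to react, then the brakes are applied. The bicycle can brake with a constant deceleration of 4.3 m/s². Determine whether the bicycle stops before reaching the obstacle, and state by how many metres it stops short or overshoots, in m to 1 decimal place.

18 mph × 0.44704 = 8.0467 m/s.
Reaction distance = 8.0467 × 0.53 = 4.265 m.
Braking distance = v²/(2a) = 64.749 / 8.600 = 7.529 m.
Total stopping distance = 4.265 + 7.529 = 11.794 m, vs 18 m available — it stops with 18 − 11.794 = 6.206 m to spare.

Yes — it stops 6.2 m short of the obstacle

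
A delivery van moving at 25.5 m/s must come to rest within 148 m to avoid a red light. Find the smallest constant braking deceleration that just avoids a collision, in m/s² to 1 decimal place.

Required deceleration ≈ 2.2 m/s²

v² = 2a·d ⇒ a = v²/(2d) = 25.5000² / (2 × 148.000) = 650.250 / 296.000 = 2.1968 m/s².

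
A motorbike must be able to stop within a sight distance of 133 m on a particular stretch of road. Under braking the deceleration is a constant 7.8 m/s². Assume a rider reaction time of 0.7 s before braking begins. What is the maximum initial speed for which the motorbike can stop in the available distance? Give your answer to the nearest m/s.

Stopping distance: v·t_r + v²/(2a) = 133 with t_r = 0.7 s and a = 7.800 m/s².
So v² + 10.920 v − 2074.80 = 0.
Positive root: v = −a·t_r + √((a·t_r)² + 2a·d) = −5.460 + √(29.812 + 2074.80) = 40.4161 m/s.

Maximum speed ≈ 40 m/s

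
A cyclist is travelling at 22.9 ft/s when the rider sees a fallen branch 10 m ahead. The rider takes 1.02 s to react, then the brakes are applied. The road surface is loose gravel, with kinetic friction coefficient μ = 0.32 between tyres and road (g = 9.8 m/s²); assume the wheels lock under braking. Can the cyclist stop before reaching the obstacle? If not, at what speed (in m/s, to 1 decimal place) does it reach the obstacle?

No — it strikes the obstacle at 5.5 m/s

22.9 ft/s × 0.3048 = 6.9799 m/s.
a = μg = 0.32 × 9.8 = 3.136 m/s².
Reaction distance = 6.9799 × 1.02 = 7.119 m.
Braking distance needed to stop: v²/(2a) = 48.719 / 6.272 = 7.768 m, so total needed = 7.119 + 7.768 = 14.887 m > 10 m — it cannot stop.
Distance remaining when braking begins: 10 − 7.119 = 2.881 m.
v² = v₀² − 2a·d = 48.719 − 2 × 3.136 × 2.881 = 30.649 m²/s².
v = √30.649 = 5.536 m/s.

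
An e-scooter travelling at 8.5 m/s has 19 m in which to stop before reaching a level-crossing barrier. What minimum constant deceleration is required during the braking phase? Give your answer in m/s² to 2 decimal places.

Required deceleration ≈ 1.90 m/s²

v² = 2a·d ⇒ a = v²/(2d) = 8.5000² / (2 × 19.000) = 72.250 / 38.000 = 1.9013 m/s².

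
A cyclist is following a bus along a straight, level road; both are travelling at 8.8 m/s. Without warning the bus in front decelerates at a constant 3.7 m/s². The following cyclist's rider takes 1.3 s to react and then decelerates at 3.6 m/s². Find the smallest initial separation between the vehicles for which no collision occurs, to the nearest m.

Leader travels v²/(2a_L) = 77.440 / 7.400 = 10.465 m before stopping.
Follower covers v·t_r = 8.8000 × 1.3 = 11.440 m while reacting, then v²/(2a_F) = 77.440 / 7.200 = 10.756 m while braking, for a total of 11.440 + 10.756 = 22.196 m.
Since a_F ≤ a_L and the follower starts braking later, the follower is never slower than the leader, so the closest approach is when both have stopped.
Minimum gap = 22.196 − 10.465 = 11.731 m.

Minimum gap ≈ 12 m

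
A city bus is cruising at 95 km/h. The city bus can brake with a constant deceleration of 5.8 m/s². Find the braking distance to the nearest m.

Braking distance ≈ 60 m

95 km/h ÷ 3.6 = 26.3889 m/s.
Braking distance = v²/(2a) = 26.3889² / (2 × 5.800) = 696.374 / 11.600 = 60.032 m.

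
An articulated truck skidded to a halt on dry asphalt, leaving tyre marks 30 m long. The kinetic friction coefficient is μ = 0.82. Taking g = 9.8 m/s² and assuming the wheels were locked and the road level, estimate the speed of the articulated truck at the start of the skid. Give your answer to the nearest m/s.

Deceleration a = μg = 0.82 × 9.8 = 8.036 m/s².
v = √(2a·d) = √(2 × 8.036 × 30) = √482.160 = 21.9581 m/s.

Initial speed ≈ 22 m/s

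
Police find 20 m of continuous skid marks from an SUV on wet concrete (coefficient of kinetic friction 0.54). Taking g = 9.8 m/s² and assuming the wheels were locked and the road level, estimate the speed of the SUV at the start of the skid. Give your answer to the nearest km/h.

Initial speed ≈ 52 km/h

Deceleration a = μg = 0.54 × 9.8 = 5.292 m/s².
v = √(2a·d) = √(2 × 5.292 × 20) = √211.680 = 14.5492 m/s.
= 14.5492 × 3.6 = 52.377 km/h.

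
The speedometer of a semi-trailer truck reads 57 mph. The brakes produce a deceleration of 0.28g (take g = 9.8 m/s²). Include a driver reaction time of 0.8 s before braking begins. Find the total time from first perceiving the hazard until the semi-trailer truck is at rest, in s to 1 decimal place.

Total time ≈ 10.1 s

57 mph × 0.44704 = 25.4813 m/s.
a = 0.28 × 9.8 = 2.744 m/s².
Braking time = v/a = 25.4813 / 2.744 = 9.286 s.
Total = 0.8 + 9.286 = 10.086 s.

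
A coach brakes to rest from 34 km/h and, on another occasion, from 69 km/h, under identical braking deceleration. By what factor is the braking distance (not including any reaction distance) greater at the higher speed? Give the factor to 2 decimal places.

Factor ≈ 4.12

Braking distance d = v²/(2a), so with a fixed, d ∝ v².
Factor = (69/34)² = 2.0294² = 4.1185.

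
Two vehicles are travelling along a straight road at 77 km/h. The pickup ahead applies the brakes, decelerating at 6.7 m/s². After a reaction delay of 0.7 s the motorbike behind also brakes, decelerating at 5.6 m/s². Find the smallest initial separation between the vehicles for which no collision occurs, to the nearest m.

77 km/h ÷ 3.6 = 21.3889 m/s.
Leader travels v²/(2a_L) = 457.485 / 13.400 = 34.141 m before stopping.
Follower covers v·t_r = 21.3889 × 0.7 = 14.972 m while reacting, then v²/(2a_F) = 457.485 / 11.200 = 40.847 m while braking, for a total of 14.972 + 40.847 = 55.819 m.
Since a_F ≤ a_L and the follower starts braking later, the follower is never slower than the leader, so the closest approach is when both have stopped.
Minimum gap = 55.819 − 34.141 = 21.678 m.

Minimum gap ≈ 22 m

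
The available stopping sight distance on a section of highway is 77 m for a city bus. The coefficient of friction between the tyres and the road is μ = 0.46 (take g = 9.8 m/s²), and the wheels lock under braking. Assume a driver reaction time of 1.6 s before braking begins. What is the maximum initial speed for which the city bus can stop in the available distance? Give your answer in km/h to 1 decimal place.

a = μg = 0.46 × 9.8 = 4.508 m/s².
Stopping distance: v·t_r + v²/(2a) = 77 with t_r = 1.6 s and a = 4.508 m/s².
So v² + 14.426 v − 694.23 = 0.
Positive root: v = −a·t_r + √((a·t_r)² + 2a·d) = −7.213 + √(52.027 + 694.23) = 20.1047 m/s.
20.1047 m/s × 3.6 = 72.377 km/h.

Maximum speed ≈ 72.4 km/h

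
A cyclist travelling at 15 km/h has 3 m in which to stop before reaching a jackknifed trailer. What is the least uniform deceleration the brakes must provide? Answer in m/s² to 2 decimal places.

Required deceleration ≈ 2.89 m/s²

15 km/h ÷ 3.6 = 4.1667 m/s.
v² = 2a·d ⇒ a = v²/(2d) = 4.1667² / (2 × 3.000) = 17.361 / 6.000 = 2.8935 m/s².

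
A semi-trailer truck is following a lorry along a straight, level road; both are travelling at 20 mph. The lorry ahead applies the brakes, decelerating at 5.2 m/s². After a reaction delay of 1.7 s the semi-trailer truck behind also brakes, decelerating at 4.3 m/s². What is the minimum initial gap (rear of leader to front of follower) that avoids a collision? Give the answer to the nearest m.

20 mph × 0.44704 = 8.9408 m/s.
Leader travels v²/(2a_L) = 79.938 / 10.400 = 7.686 m before stopping.
Follower covers v·t_r = 8.9408 × 1.7 = 15.199 m while reacting, then v²/(2a_F) = 79.938 / 8.600 = 9.295 m while braking, for a total of 15.199 + 9.295 = 24.494 m.
Since a_F ≤ a_L and the follower starts braking later, the follower is never slower than the leader, so the closest approach is when both have stopped.
Minimum gap = 24.494 − 7.686 = 16.808 m.

Minimum gap ≈ 17 m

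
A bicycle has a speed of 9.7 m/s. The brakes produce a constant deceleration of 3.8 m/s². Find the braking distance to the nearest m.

Braking distance ≈ 12 m

Braking distance = v²/(2a) = 9.7000² / (2 × 3.800) = 94.090 / 7.600 = 12.380 m.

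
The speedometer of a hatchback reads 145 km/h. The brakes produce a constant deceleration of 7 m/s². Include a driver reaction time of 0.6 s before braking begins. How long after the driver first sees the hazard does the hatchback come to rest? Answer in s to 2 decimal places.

Total time ≈ 6.35 s

145 km/h ÷ 3.6 = 40.2778 m/s.
Braking time = v/a = 40.2778 / 7.000 = 5.754 s.
Total = 0.6 + 5.754 = 6.354 s.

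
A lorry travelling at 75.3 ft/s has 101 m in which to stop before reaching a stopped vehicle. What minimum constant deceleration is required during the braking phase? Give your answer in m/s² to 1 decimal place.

Required deceleration ≈ 2.6 m/s²

75.3 ft/s × 0.3048 = 22.9514 m/s.
v² = 2a·d ⇒ a = v²/(2d) = 22.9514² / (2 × 101.000) = 526.767 / 202.000 = 2.6078 m/s².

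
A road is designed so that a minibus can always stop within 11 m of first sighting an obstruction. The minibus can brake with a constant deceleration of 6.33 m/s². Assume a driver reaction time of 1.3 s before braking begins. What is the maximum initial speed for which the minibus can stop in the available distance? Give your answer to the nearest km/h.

Maximum speed ≈ 22 km/h

Stopping distance: v·t_r + v²/(2a) = 11 with t_r = 1.3 s and a = 6.330 m/s².
So v² + 16.458 v − 139.26 = 0.
Positive root: v = −a·t_r + √((a·t_r)² + 2a·d) = −8.229 + √(67.716 + 139.26) = 6.1577 m/s.
6.1577 m/s × 3.6 = 22.168 km/h.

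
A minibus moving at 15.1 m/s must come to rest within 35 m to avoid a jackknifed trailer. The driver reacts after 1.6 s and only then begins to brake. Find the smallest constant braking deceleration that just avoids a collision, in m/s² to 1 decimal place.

Required deceleration ≈ 10.5 m/s²

Distance covered during reaction = 15.1000 × 1.6 = 24.160 m.
Distance available for braking: 35 − 24.160 = 10.840 m.
v² = 2a·d ⇒ a = v²/(2d) = 15.1000² / (2 × 10.840) = 228.010 / 21.680 = 10.5171 m/s².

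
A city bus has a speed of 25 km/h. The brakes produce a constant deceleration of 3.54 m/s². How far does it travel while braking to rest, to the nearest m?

Braking distance ≈ 7 m

25 km/h ÷ 3.6 = 6.9444 m/s.
Braking distance = v²/(2a) = 6.9444² / (2 × 3.540) = 48.225 / 7.080 = 6.811 m.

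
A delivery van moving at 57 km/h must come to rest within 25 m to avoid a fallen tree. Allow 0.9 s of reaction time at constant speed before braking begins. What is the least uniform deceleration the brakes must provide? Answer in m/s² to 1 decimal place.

Required deceleration ≈ 11.7 m/s²

57 km/h ÷ 3.6 = 15.8333 m/s.
Distance covered during reaction = 15.8333 × 0.9 = 14.250 m.
Distance available for braking: 25 − 14.250 = 10.750 m.
v² = 2a·d ⇒ a = v²/(2d) = 15.8333² / (2 × 10.750) = 250.693 / 21.500 = 11.6601 m/s².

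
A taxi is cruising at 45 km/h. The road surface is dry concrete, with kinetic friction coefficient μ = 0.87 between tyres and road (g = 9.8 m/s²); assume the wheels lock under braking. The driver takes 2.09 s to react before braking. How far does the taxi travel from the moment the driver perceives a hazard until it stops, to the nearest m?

Total stopping distance ≈ 35 m

45 km/h ÷ 3.6 = 12.5000 m/s.
a = μg = 0.87 × 9.8 = 8.526 m/s².
Reaction distance = v·t_r = 12.5000 × 2.09 = 26.125 m.
Braking distance = v²/(2a) = 12.5000² / (2 × 8.526) = 156.250 / 17.052 = 9.163 m.
Total = 26.125 + 9.163 = 35.288 m.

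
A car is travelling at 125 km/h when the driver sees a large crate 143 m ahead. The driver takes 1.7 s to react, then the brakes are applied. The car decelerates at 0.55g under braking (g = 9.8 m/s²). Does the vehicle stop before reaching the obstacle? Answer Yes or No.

No

125 km/h ÷ 3.6 = 34.7222 m/s.
a = 0.55 × 9.8 = 5.390 m/s².
Reaction distance = 34.7222 × 1.7 = 59.028 m.
Braking distance = v²/(2a) = 1205.631 / 10.780 = 111.840 m.
Total stopping distance = 59.028 + 111.840 = 170.868 m, vs 143 m available — it cannot stop in time and overshoots by 170.868 − 143 = 27.868 m.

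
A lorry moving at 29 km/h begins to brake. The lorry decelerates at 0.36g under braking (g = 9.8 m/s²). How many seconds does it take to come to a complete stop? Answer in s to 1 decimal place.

Braking time ≈ 2.3 s

29 km/h ÷ 3.6 = 8.0556 m/s.
a = 0.36 × 9.8 = 3.528 m/s².
Braking time = v/a = 8.0556 / 3.528 = 2.283 s.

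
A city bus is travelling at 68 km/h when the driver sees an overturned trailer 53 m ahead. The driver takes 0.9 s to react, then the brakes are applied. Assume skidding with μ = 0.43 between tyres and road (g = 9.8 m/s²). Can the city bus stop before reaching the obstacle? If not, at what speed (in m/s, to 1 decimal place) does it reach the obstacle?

68 km/h ÷ 3.6 = 18.8889 m/s.
a = μg = 0.43 × 9.8 = 4.214 m/s².
Reaction distance = 18.8889 × 0.9 = 17.000 m.
Braking distance needed to stop: v²/(2a) = 356.791 / 8.428 = 42.334 m, so total needed = 17.000 + 42.334 = 59.334 m > 53 m — it cannot stop.
Distance remaining when braking begins: 53 − 17.000 = 36.000 m.
v² = v₀² − 2a·d = 356.791 − 2 × 4.214 × 36.000 = 53.383 m²/s².
v = √53.383 = 7.306 m/s.

No — it strikes the obstacle at 7.3 m/s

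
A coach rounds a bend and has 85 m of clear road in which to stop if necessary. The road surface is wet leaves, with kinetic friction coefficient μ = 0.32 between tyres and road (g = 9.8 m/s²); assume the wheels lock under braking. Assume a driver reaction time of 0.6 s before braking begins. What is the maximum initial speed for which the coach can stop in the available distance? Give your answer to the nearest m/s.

Maximum speed ≈ 21 m/s

a = μg = 0.32 × 9.8 = 3.136 m/s².
Stopping distance: v·t_r + v²/(2a) = 85 with t_r = 0.6 s and a = 3.136 m/s².
So v² + 3.763 v − 533.12 = 0.
Positive root: v = −a·t_r + √((a·t_r)² + 2a·d) = −1.882 + √(3.542 + 533.12) = 21.2840 m/s.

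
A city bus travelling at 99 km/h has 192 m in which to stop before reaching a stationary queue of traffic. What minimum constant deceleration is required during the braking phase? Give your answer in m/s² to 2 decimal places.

Required deceleration ≈ 1.97 m/s²

99 km/h ÷ 3.6 = 27.5000 m/s.
v² = 2a·d ⇒ a = v²/(2d) = 27.5000² / (2 × 192.000) = 756.250 / 384.000 = 1.9694 m/s².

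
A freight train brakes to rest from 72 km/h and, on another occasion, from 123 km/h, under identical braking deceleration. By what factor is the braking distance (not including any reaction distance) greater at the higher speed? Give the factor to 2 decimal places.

Braking distance d = v²/(2a), so with a fixed, d ∝ v².
Factor = (123/72)² = 1.7083² = 2.9183.

Factor ≈ 2.92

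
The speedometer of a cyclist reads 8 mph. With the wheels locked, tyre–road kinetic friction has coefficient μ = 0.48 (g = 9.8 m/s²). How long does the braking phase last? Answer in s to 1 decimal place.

Braking time ≈ 0.8 s

8 mph × 0.44704 = 3.5763 m/s.
a = μg = 0.48 × 9.8 = 4.704 m/s².
Braking time = v/a = 3.5763 / 4.704 = 0.760 s.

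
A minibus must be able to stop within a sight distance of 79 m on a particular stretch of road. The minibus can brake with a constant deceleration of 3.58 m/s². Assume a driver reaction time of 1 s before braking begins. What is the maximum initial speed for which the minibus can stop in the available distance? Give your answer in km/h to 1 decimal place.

Stopping distance: v·t_r + v²/(2a) = 79 with t_r = 1 s and a = 3.580 m/s².
So v² + 7.160 v − 565.64 = 0.
Positive root: v = −a·t_r + √((a·t_r)² + 2a·d) = −3.580 + √(12.816 + 565.64) = 20.4711 m/s.
20.4711 m/s × 3.6 = 73.696 km/h.

Maximum speed ≈ 73.7 km/h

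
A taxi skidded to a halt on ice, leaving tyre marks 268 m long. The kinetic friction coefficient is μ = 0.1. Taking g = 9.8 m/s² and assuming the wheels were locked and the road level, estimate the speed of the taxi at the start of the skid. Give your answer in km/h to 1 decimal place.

Deceleration a = μg = 0.1 × 9.8 = 0.980 m/s².
v = √(2a·d) = √(2 × 0.980 × 268) = √525.280 = 22.9190 m/s.
= 22.9190 × 3.6 = 82.508 km/h.

Initial speed ≈ 82.5 km/h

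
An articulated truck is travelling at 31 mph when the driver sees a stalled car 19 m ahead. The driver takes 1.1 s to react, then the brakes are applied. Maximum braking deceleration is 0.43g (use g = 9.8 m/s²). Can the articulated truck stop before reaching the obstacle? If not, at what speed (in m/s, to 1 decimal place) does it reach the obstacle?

31 mph × 0.44704 = 13.8582 m/s.
a = 0.43 × 9.8 = 4.214 m/s².
Reaction distance = 13.8582 × 1.1 = 15.244 m.
Braking distance needed to stop: v²/(2a) = 192.050 / 8.428 = 22.787 m, so total needed = 15.244 + 22.787 = 38.031 m > 19 m — it cannot stop.
Distance remaining when braking begins: 19 − 15.244 = 3.756 m.
v² = v₀² − 2a·d = 192.050 − 2 × 4.214 × 3.756 = 160.394 m²/s².
v = √160.394 = 12.665 m/s.

No — it strikes the obstacle at 12.7 m/s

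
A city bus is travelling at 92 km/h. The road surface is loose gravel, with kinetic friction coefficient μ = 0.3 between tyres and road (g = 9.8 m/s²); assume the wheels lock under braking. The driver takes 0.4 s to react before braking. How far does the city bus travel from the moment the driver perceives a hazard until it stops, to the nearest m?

92 km/h ÷ 3.6 = 25.5556 m/s.
a = μg = 0.3 × 9.8 = 2.940 m/s².
Reaction distance = v·t_r = 25.5556 × 0.4 = 10.222 m.
Braking distance = v²/(2a) = 25.5556² / (2 × 2.940) = 653.089 / 5.880 = 111.070 m.
Total = 10.222 + 111.070 = 121.292 m.

Total stopping distance ≈ 121 m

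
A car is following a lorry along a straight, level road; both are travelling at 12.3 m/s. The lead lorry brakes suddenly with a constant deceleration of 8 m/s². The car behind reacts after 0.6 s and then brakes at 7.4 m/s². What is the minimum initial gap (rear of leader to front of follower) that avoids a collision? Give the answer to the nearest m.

Minimum gap ≈ 8 m

Leader travels v²/(2a_L) = 151.290 / 16.000 = 9.456 m before stopping.
Follower covers v·t_r = 12.3000 × 0.6 = 7.380 m while reacting, then v²/(2a_F) = 151.290 / 14.800 = 10.222 m while braking, for a total of 7.380 + 10.222 = 17.602 m.
Since a_F ≤ a_L and the follower starts braking later, the follower is never slower than the leader, so the closest approach is when both have stopped.
Minimum gap = 17.602 − 9.456 = 8.146 m.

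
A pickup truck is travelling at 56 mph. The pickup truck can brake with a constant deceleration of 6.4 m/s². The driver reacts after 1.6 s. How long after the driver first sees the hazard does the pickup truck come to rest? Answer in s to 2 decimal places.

Total time ≈ 5.51 s

56 mph × 0.44704 = 25.0342 m/s.
Braking time = v/a = 25.0342 / 6.400 = 3.912 s.
Total = 1.6 + 3.912 = 5.512 s.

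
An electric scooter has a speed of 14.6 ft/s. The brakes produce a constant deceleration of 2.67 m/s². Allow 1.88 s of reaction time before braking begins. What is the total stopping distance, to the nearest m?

14.6 ft/s × 0.3048 = 4.4501 m/s.
Reaction distance = v·t_r = 4.4501 × 1.88 = 8.366 m.
Braking distance = v²/(2a) = 4.4501² / (2 × 2.670) = 19.803 / 5.340 = 3.708 m.
Total = 8.366 + 3.708 = 12.074 m.

Total stopping distance ≈ 12 m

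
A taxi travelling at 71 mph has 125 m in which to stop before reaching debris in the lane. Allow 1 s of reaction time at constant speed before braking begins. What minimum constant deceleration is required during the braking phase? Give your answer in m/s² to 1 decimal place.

Required deceleration ≈ 5.4 m/s²

71 mph × 0.44704 = 31.7398 m/s.
Distance covered during reaction = 31.7398 × 1 = 31.740 m.
Distance available for braking: 125 − 31.740 = 93.260 m.
v² = 2a·d ⇒ a = v²/(2d) = 31.7398² / (2 × 93.260) = 1007.415 / 186.520 = 5.4011 m/s².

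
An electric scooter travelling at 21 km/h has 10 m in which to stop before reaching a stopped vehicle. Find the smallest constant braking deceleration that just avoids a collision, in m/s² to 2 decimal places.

Required deceleration ≈ 1.70 m/s²

21 km/h ÷ 3.6 = 5.8333 m/s.
v² = 2a·d ⇒ a = v²/(2d) = 5.8333² / (2 × 10.000) = 34.027 / 20.000 = 1.7014 m/s².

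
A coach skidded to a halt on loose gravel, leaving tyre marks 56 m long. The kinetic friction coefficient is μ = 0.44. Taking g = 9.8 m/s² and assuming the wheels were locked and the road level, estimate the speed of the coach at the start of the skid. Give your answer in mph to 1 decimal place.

Deceleration a = μg = 0.44 × 9.8 = 4.312 m/s².
v = √(2a·d) = √(2 × 4.312 × 56) = √482.944 = 21.9760 m/s.
= 21.9760 ÷ 0.44704 = 49.159 mph.

Initial speed ≈ 49.2 mph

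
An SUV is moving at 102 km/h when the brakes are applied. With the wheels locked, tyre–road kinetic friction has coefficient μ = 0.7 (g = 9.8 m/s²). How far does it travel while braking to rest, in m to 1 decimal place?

102 km/h ÷ 3.6 = 28.3333 m/s.
a = μg = 0.7 × 9.8 = 6.860 m/s².
Braking distance = v²/(2a) = 28.3333² / (2 × 6.860) = 802.776 / 13.720 = 58.511 m.

Braking distance ≈ 58.5 m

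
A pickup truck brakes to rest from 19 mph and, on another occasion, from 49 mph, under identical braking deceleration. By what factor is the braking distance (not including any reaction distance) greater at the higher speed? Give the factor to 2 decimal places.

Braking distance d = v²/(2a), so with a fixed, d ∝ v².
Factor = (49/19)² = 2.5789² = 6.6507.

Factor ≈ 6.65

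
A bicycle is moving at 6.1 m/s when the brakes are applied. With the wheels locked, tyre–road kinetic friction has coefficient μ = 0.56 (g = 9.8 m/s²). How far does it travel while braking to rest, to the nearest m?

a = μg = 0.56 × 9.8 = 5.488 m/s².
Braking distance = v²/(2a) = 6.1000² / (2 × 5.488) = 37.210 / 10.976 = 3.390 m.

Braking distance ≈ 3 m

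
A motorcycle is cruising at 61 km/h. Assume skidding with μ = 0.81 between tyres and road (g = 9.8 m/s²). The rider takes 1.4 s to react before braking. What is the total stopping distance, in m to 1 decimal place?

Total stopping distance ≈ 41.8 m

61 km/h ÷ 3.6 = 16.9444 m/s.
a = μg = 0.81 × 9.8 = 7.938 m/s².
Reaction distance = v·t_r = 16.9444 × 1.4 = 23.722 m.
Braking distance = v²/(2a) = 16.9444² / (2 × 7.938) = 287.113 / 15.876 = 18.085 m.
Total = 23.722 + 18.085 = 41.807 m.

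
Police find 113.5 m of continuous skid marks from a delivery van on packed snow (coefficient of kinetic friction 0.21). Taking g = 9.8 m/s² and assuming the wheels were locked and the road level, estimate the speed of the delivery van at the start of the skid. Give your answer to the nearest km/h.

Initial speed ≈ 78 km/h

Deceleration a = μg = 0.21 × 9.8 = 2.058 m/s².
v = √(2a·d) = √(2 × 2.058 × 113.5) = √467.166 = 21.6140 m/s.
= 21.6140 × 3.6 = 77.810 km/h.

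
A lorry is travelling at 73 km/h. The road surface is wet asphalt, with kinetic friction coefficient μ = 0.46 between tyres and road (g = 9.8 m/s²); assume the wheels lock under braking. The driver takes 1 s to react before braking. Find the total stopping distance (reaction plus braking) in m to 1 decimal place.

73 km/h ÷ 3.6 = 20.2778 m/s.
a = μg = 0.46 × 9.8 = 4.508 m/s².
Reaction distance = v·t_r = 20.2778 × 1 = 20.278 m.
Braking distance = v²/(2a) = 20.2778² / (2 × 4.508) = 411.189 / 9.016 = 45.607 m.
Total = 20.278 + 45.607 = 65.885 m.

Total stopping distance ≈ 65.9 m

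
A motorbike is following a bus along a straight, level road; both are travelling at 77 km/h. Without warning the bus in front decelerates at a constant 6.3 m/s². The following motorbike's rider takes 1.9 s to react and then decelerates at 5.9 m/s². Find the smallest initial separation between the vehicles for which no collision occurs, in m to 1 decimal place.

Minimum gap ≈ 43.1 m

77 km/h ÷ 3.6 = 21.3889 m/s.
Leader travels v²/(2a_L) = 457.485 / 12.600 = 36.308 m before stopping.
Follower covers v·t_r = 21.3889 × 1.9 = 40.639 m while reacting, then v²/(2a_F) = 457.485 / 11.800 = 38.770 m while braking, for a total of 40.639 + 38.770 = 79.409 m.
Since a_F ≤ a_L and the follower starts braking later, the follower is never slower than the leader, so the closest approach is when both have stopped.
Minimum gap = 79.409 − 36.308 = 43.101 m.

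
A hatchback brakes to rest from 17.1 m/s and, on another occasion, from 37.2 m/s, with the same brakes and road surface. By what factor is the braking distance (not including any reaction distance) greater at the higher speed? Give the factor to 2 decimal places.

Factor ≈ 4.73

Braking distance d = v²/(2a), so with a fixed, d ∝ v².
Factor = (37.2/17.1)² = 2.1754² = 4.7324.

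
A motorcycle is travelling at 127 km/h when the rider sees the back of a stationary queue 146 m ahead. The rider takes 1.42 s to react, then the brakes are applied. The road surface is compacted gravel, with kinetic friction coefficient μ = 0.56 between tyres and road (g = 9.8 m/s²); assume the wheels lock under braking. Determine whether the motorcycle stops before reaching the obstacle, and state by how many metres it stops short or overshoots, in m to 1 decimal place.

127 km/h ÷ 3.6 = 35.2778 m/s.
a = μg = 0.56 × 9.8 = 5.488 m/s².
Reaction distance = 35.2778 × 1.42 = 50.094 m.
Braking distance = v²/(2a) = 1244.523 / 10.976 = 113.386 m.
Total stopping distance = 50.094 + 113.386 = 163.480 m, vs 146 m available — it cannot stop in time and overshoots by 163.480 − 146 = 17.480 m.

No — it overshoots by 17.5 m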